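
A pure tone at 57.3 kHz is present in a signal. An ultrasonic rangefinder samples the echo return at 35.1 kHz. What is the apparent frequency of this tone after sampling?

57.3 kHz mod fs = 22.2 kHz.
22.2 kHz > fs/2 = 17.55 kHz, folds to fs − 22.2 kHz = 12.9 kHz.

12.9 kHz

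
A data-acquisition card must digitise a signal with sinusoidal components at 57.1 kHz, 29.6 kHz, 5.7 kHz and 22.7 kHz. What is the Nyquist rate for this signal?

114.2 kHz

Highest-frequency component: 57.1 kHz.
Nyquist rate = 2 × 57.1 kHz = 114.2 kHz.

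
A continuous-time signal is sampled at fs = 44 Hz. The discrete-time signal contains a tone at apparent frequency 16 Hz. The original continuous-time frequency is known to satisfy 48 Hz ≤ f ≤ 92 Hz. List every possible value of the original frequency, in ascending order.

Frequencies that alias to 16 Hz are k·fs ± 16 Hz for integer k ≥ 0.
k=0: 16 Hz.
k=1: 28 Hz, 60 Hz.
k=2: 72 Hz, 104 Hz.
k=3: 116 Hz, 148 Hz.
Within [48 Hz, 92 Hz]: 60 Hz, 72 Hz.

60 Hz, 72 Hz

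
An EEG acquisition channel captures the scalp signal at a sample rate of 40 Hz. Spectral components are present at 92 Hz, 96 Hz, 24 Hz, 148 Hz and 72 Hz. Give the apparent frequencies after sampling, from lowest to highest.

8 Hz, 12 Hz, 16 Hz

fs/2 = 20 Hz.
92 Hz mod fs = 12 Hz.
12 Hz ≤ fs/2 = 20 Hz, appears at 12 Hz.
96 Hz mod fs = 16 Hz.
16 Hz ≤ fs/2 = 20 Hz, appears at 16 Hz.
24 Hz > fs/2 = 20 Hz, folds to fs − 24 Hz = 16 Hz.
148 Hz mod fs = 28 Hz.
28 Hz > fs/2 = 20 Hz, folds to fs − 28 Hz = 12 Hz.
72 Hz mod fs = 32 Hz.
32 Hz > fs/2 = 20 Hz, folds to fs − 32 Hz = 8 Hz.
Distinct values: {8 Hz, 12 Hz, 16 Hz}.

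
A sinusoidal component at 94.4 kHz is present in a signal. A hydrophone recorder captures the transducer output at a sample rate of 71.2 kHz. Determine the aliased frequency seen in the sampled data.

94.4 kHz mod fs = 23.2 kHz.
23.2 kHz ≤ fs/2 = 35.6 kHz, appears at 23.2 kHz.

23.2 kHz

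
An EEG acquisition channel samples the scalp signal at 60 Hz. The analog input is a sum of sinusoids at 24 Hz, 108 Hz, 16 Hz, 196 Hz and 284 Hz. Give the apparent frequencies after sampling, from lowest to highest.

12 Hz, 16 Hz, 24 Hz

fs/2 = 30 Hz.
24 Hz ≤ fs/2 = 30 Hz, passes unchanged.
108 Hz mod fs = 48 Hz.
48 Hz > fs/2 = 30 Hz, folds to fs − 48 Hz = 12 Hz.
16 Hz ≤ fs/2 = 30 Hz, passes unchanged.
196 Hz mod fs = 16 Hz.
16 Hz ≤ fs/2 = 30 Hz, appears at 16 Hz.
284 Hz mod fs = 44 Hz.
44 Hz > fs/2 = 30 Hz, folds to fs − 44 Hz = 16 Hz.
Distinct values: {12 Hz, 16 Hz, 24 Hz}.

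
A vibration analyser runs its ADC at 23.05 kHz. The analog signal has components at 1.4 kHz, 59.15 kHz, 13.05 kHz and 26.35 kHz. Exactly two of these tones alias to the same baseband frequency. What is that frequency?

10 kHz

fs/2 = 11.525 kHz.
1.4 kHz ≤ fs/2 = 11.525 kHz, passes unchanged.
59.15 kHz mod fs = 13.05 kHz.
13.05 kHz > fs/2 = 11.525 kHz, folds to fs − 13.05 kHz = 10 kHz.
13.05 kHz > fs/2 = 11.525 kHz, folds to fs − 13.05 kHz = 10 kHz.
26.35 kHz mod fs = 3.3 kHz.
3.3 kHz ≤ fs/2 = 11.525 kHz, appears at 3.3 kHz.
13.05 kHz and 59.15 kHz both map to 10 kHz.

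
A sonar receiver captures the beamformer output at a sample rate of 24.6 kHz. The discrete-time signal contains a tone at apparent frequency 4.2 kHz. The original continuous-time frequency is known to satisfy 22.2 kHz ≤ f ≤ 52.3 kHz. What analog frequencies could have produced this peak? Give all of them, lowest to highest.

28.8 kHz, 45 kHz

Frequencies that alias to 4.2 kHz are k·fs ± 4.2 kHz for integer k ≥ 0.
k=0: 4.2 kHz.
k=1: 20.4 kHz, 28.8 kHz.
k=2: 45 kHz, 53.4 kHz.
k=3: 69.6 kHz, 78 kHz.
Within [22.2 kHz, 52.3 kHz]: 28.8 kHz, 45 kHz.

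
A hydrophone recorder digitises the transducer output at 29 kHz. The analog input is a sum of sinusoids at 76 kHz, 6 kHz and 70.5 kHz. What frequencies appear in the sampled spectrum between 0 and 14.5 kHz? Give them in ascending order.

6 kHz, 11 kHz, 12.5 kHz

fs/2 = 14.5 kHz.
76 kHz mod fs = 18 kHz.
18 kHz > fs/2 = 14.5 kHz, folds to fs − 18 kHz = 11 kHz.
6 kHz ≤ fs/2 = 14.5 kHz, passes unchanged.
70.5 kHz mod fs = 12.5 kHz.
12.5 kHz ≤ fs/2 = 14.5 kHz, appears at 12.5 kHz.
Distinct values: {6 kHz, 11 kHz, 12.5 kHz}.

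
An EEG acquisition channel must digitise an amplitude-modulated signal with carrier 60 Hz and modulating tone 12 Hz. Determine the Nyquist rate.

144 Hz

AM sidebands sit at fc ± fm = 48 Hz and 72 Hz.
Highest-frequency component: 72 Hz.
Nyquist rate = 2 × 72 Hz = 144 Hz.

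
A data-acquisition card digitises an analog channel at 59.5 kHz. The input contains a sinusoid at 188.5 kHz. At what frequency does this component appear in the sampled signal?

10 kHz

188.5 kHz mod fs = 10 kHz.
10 kHz ≤ fs/2 = 29.75 kHz, appears at 10 kHz.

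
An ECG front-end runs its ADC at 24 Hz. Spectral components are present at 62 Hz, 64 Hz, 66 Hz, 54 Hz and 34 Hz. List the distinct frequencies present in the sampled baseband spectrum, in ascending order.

fs/2 = 12 Hz.
62 Hz mod fs = 14 Hz.
14 Hz > fs/2 = 12 Hz, folds to fs − 14 Hz = 10 Hz.
64 Hz mod fs = 16 Hz.
16 Hz > fs/2 = 12 Hz, folds to fs − 16 Hz = 8 Hz.
66 Hz mod fs = 18 Hz.
18 Hz > fs/2 = 12 Hz, folds to fs − 18 Hz = 6 Hz.
54 Hz mod fs = 6 Hz.
6 Hz ≤ fs/2 = 12 Hz, appears at 6 Hz.
34 Hz mod fs = 10 Hz.
10 Hz ≤ fs/2 = 12 Hz, appears at 10 Hz.
Distinct values: {6 Hz, 8 Hz, 10 Hz}.

6 Hz, 8 Hz, 10 Hz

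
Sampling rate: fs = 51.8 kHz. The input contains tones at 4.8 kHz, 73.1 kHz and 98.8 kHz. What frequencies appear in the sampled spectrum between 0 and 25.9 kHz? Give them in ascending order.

4.8 kHz, 21.3 kHz

fs/2 = 25.9 kHz.
4.8 kHz ≤ fs/2 = 25.9 kHz, passes unchanged.
73.1 kHz mod fs = 21.3 kHz.
21.3 kHz ≤ fs/2 = 25.9 kHz, appears at 21.3 kHz.
98.8 kHz mod fs = 47 kHz.
47 kHz > fs/2 = 25.9 kHz, folds to fs − 47 kHz = 4.8 kHz.
Distinct values: {4.8 kHz, 21.3 kHz}.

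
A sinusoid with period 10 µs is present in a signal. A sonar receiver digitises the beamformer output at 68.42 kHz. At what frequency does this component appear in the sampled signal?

T = 10 µs → f = 1/T = 100 kHz.
100 kHz mod fs = 31.58 kHz.
31.58 kHz ≤ fs/2 = 34.21 kHz, appears at 31.58 kHz.

31.58 kHz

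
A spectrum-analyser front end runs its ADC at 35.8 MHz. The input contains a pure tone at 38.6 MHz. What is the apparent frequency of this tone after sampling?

38.6 MHz mod fs = 2.8 MHz.
2.8 MHz ≤ fs/2 = 17.9 MHz, appears at 2.8 MHz.

2.8 MHz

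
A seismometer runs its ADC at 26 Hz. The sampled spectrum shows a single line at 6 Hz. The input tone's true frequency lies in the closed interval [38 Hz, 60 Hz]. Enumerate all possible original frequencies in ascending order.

Frequencies that alias to 6 Hz are k·fs ± 6 Hz for integer k ≥ 0.
k=0: 6 Hz.
k=1: 20 Hz, 32 Hz.
k=2: 46 Hz, 58 Hz.
k=3: 72 Hz, 84 Hz.
Within [38 Hz, 60 Hz]: 46 Hz, 58 Hz.

46 Hz, 58 Hz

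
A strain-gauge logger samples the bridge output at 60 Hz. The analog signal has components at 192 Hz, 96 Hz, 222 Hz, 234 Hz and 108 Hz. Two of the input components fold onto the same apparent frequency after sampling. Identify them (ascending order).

108 Hz, 192 Hz

fs/2 = 30 Hz.
192 Hz mod fs = 12 Hz.
12 Hz ≤ fs/2 = 30 Hz, appears at 12 Hz.
96 Hz mod fs = 36 Hz.
36 Hz > fs/2 = 30 Hz, folds to fs − 36 Hz = 24 Hz.
222 Hz mod fs = 42 Hz.
42 Hz > fs/2 = 30 Hz, folds to fs − 42 Hz = 18 Hz.
234 Hz mod fs = 54 Hz.
54 Hz > fs/2 = 30 Hz, folds to fs − 54 Hz = 6 Hz.
108 Hz mod fs = 48 Hz.
48 Hz > fs/2 = 30 Hz, folds to fs − 48 Hz = 12 Hz.
108 Hz and 192 Hz both map to 12 Hz.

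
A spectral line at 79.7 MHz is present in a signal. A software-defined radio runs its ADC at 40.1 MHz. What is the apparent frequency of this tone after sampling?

0.5 MHz

79.7 MHz mod fs = 39.6 MHz.
39.6 MHz > fs/2 = 20.05 MHz, folds to fs − 39.6 MHz = 0.5 MHz.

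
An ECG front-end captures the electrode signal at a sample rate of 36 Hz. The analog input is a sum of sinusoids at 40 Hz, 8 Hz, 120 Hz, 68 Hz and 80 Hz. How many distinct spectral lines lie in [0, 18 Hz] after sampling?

fs/2 = 18 Hz.
40 Hz mod fs = 4 Hz.
4 Hz ≤ fs/2 = 18 Hz, appears at 4 Hz.
8 Hz ≤ fs/2 = 18 Hz, passes unchanged.
120 Hz mod fs = 12 Hz.
12 Hz ≤ fs/2 = 18 Hz, appears at 12 Hz.
68 Hz mod fs = 32 Hz.
32 Hz > fs/2 = 18 Hz, folds to fs − 32 Hz = 4 Hz.
80 Hz mod fs = 8 Hz.
8 Hz ≤ fs/2 = 18 Hz, appears at 8 Hz.
Distinct values: {4 Hz, 8 Hz, 12 Hz} → 3.

3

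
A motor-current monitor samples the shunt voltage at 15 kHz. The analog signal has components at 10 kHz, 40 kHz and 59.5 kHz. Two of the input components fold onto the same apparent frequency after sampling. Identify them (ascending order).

fs/2 = 7.5 kHz.
10 kHz > fs/2 = 7.5 kHz, folds to fs − 10 kHz = 5 kHz.
40 kHz mod fs = 10 kHz.
10 kHz > fs/2 = 7.5 kHz, folds to fs − 10 kHz = 5 kHz.
59.5 kHz mod fs = 14.5 kHz.
14.5 kHz > fs/2 = 7.5 kHz, folds to fs − 14.5 kHz = 0.5 kHz.
10 kHz and 40 kHz both map to 5 kHz.

10 kHz, 40 kHz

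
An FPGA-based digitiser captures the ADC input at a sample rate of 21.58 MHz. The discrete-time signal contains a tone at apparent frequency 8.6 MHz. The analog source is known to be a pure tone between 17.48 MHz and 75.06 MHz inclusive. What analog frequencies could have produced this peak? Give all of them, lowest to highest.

Frequencies that alias to 8.6 MHz are k·fs ± 8.6 MHz for integer k ≥ 0.
k=0: 8.6 MHz.
k=1: 12.98 MHz, 30.18 MHz.
k=2: 34.56 MHz, 51.76 MHz.
k=3: 56.14 MHz, 73.34 MHz.
k=4: 77.72 MHz, 94.92 MHz.
Within [17.48 MHz, 75.06 MHz]: 30.18 MHz, 34.56 MHz, 51.76 MHz, 56.14 MHz, 73.34 MHz.

30.18 MHz, 34.56 MHz, 51.76 MHz, 56.14 MHz, 73.34 MHz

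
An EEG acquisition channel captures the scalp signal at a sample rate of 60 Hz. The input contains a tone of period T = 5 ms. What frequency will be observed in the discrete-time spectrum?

20 Hz

T = 5 ms → f = 1/T = 200 Hz.
200 Hz mod fs = 20 Hz.
20 Hz ≤ fs/2 = 30 Hz, appears at 20 Hz.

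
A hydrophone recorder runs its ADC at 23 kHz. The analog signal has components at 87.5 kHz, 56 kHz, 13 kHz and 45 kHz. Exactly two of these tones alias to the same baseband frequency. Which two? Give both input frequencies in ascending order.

fs/2 = 11.5 kHz.
87.5 kHz mod fs = 18.5 kHz.
18.5 kHz > fs/2 = 11.5 kHz, folds to fs − 18.5 kHz = 4.5 kHz.
56 kHz mod fs = 10 kHz.
10 kHz ≤ fs/2 = 11.5 kHz, appears at 10 kHz.
13 kHz > fs/2 = 11.5 kHz, folds to fs − 13 kHz = 10 kHz.
45 kHz mod fs = 22 kHz.
22 kHz > fs/2 = 11.5 kHz, folds to fs − 22 kHz = 1 kHz.
13 kHz and 56 kHz both map to 10 kHz.

13 kHz, 56 kHz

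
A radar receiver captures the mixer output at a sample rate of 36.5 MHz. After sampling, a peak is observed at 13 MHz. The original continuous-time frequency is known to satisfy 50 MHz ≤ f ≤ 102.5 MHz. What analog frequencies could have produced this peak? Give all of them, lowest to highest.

60 MHz, 86 MHz, 96.5 MHz

Frequencies that alias to 13 MHz are k·fs ± 13 MHz for integer k ≥ 0.
k=0: 13 MHz.
k=1: 23.5 MHz, 49.5 MHz.
k=2: 60 MHz, 86 MHz.
k=3: 96.5 MHz, 122.5 MHz.
k=4: 133 MHz, 159 MHz.
Within [50 MHz, 102.5 MHz]: 60 MHz, 86 MHz, 96.5 MHz.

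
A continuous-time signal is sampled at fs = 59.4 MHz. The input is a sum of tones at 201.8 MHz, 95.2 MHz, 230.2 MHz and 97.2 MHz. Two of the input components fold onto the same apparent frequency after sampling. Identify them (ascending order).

fs/2 = 29.7 MHz.
201.8 MHz mod fs = 23.6 MHz.
23.6 MHz ≤ fs/2 = 29.7 MHz, appears at 23.6 MHz.
95.2 MHz mod fs = 35.8 MHz.
35.8 MHz > fs/2 = 29.7 MHz, folds to fs − 35.8 MHz = 23.6 MHz.
230.2 MHz mod fs = 52 MHz.
52 MHz > fs/2 = 29.7 MHz, folds to fs − 52 MHz = 7.4 MHz.
97.2 MHz mod fs = 37.8 MHz.
37.8 MHz > fs/2 = 29.7 MHz, folds to fs − 37.8 MHz = 21.6 MHz.
95.2 MHz and 201.8 MHz both map to 23.6 MHz.

95.2 MHz, 201.8 MHz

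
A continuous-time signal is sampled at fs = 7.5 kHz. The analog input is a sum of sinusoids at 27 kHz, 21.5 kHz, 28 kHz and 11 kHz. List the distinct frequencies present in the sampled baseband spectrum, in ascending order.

1 kHz, 2 kHz, 3 kHz, 3.5 kHz

fs/2 = 3.75 kHz.
27 kHz mod fs = 4.5 kHz.
4.5 kHz > fs/2 = 3.75 kHz, folds to fs − 4.5 kHz = 3 kHz.
21.5 kHz mod fs = 6.5 kHz.
6.5 kHz > fs/2 = 3.75 kHz, folds to fs − 6.5 kHz = 1 kHz.
28 kHz mod fs = 5.5 kHz.
5.5 kHz > fs/2 = 3.75 kHz, folds to fs − 5.5 kHz = 2 kHz.
11 kHz mod fs = 3.5 kHz.
3.5 kHz ≤ fs/2 = 3.75 kHz, appears at 3.5 kHz.
Distinct values: {1 kHz, 2 kHz, 3 kHz, 3.5 kHz}.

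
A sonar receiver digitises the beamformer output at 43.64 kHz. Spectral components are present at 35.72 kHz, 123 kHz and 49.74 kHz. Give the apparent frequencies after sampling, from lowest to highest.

fs/2 = 21.82 kHz.
35.72 kHz > fs/2 = 21.82 kHz, folds to fs − 35.72 kHz = 7.92 kHz.
123 kHz mod fs = 35.72 kHz.
35.72 kHz > fs/2 = 21.82 kHz, folds to fs − 35.72 kHz = 7.92 kHz.
49.74 kHz mod fs = 6.1 kHz.
6.1 kHz ≤ fs/2 = 21.82 kHz, appears at 6.1 kHz.
Distinct values: {6.1 kHz, 7.92 kHz}.

6.1 kHz, 7.92 kHz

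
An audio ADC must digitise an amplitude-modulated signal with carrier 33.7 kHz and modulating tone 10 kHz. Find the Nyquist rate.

AM sidebands sit at fc ± fm = 23.7 kHz and 43.7 kHz.
Highest-frequency component: 43.7 kHz.
Nyquist rate = 2 × 43.7 kHz = 87.4 kHz.

87.4 kHz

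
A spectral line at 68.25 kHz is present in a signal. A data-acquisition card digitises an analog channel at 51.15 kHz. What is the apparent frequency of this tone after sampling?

68.25 kHz mod fs = 17.1 kHz.
17.1 kHz ≤ fs/2 = 25.575 kHz, appears at 17.1 kHz.

17.1 kHz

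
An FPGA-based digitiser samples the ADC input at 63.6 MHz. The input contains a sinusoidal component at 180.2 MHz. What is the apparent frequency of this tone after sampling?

180.2 MHz mod fs = 53 MHz.
53 MHz > fs/2 = 31.8 MHz, folds to fs − 53 MHz = 10.6 MHz.

10.6 MHz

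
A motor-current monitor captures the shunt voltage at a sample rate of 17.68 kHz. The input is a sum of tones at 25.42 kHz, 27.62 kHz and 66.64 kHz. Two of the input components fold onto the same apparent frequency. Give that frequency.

fs/2 = 8.84 kHz.
25.42 kHz mod fs = 7.74 kHz.
7.74 kHz ≤ fs/2 = 8.84 kHz, appears at 7.74 kHz.
27.62 kHz mod fs = 9.94 kHz.
9.94 kHz > fs/2 = 8.84 kHz, folds to fs − 9.94 kHz = 7.74 kHz.
66.64 kHz mod fs = 13.6 kHz.
13.6 kHz > fs/2 = 8.84 kHz, folds to fs − 13.6 kHz = 4.08 kHz.
25.42 kHz and 27.62 kHz both map to 7.74 kHz.

7.74 kHz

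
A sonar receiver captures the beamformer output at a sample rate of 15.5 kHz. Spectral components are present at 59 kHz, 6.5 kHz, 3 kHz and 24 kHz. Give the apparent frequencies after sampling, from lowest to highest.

3 kHz, 6.5 kHz, 7 kHz

fs/2 = 7.75 kHz.
59 kHz mod fs = 12.5 kHz.
12.5 kHz > fs/2 = 7.75 kHz, folds to fs − 12.5 kHz = 3 kHz.
6.5 kHz ≤ fs/2 = 7.75 kHz, passes unchanged.
3 kHz ≤ fs/2 = 7.75 kHz, passes unchanged.
24 kHz mod fs = 8.5 kHz.
8.5 kHz > fs/2 = 7.75 kHz, folds to fs − 8.5 kHz = 7 kHz.
Distinct values: {3 kHz, 6.5 kHz, 7 kHz}.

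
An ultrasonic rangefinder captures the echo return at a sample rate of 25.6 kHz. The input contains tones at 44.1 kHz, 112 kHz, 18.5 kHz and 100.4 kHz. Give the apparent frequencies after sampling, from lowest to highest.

2 kHz, 7.1 kHz, 9.6 kHz

fs/2 = 12.8 kHz.
44.1 kHz mod fs = 18.5 kHz.
18.5 kHz > fs/2 = 12.8 kHz, folds to fs − 18.5 kHz = 7.1 kHz.
112 kHz mod fs = 9.6 kHz.
9.6 kHz ≤ fs/2 = 12.8 kHz, appears at 9.6 kHz.
18.5 kHz > fs/2 = 12.8 kHz, folds to fs − 18.5 kHz = 7.1 kHz.
100.4 kHz mod fs = 23.6 kHz.
23.6 kHz > fs/2 = 12.8 kHz, folds to fs − 23.6 kHz = 2 kHz.
Distinct values: {2 kHz, 7.1 kHz, 9.6 kHz}.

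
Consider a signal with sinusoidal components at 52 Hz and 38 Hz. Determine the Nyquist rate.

104 Hz

Highest-frequency component: 52 Hz.
Nyquist rate = 2 × 52 Hz = 104 Hz.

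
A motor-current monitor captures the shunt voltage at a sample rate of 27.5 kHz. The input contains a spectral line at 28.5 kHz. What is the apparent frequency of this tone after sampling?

28.5 kHz mod fs = 1 kHz.
1 kHz ≤ fs/2 = 13.75 kHz, appears at 1 kHz.

1 kHz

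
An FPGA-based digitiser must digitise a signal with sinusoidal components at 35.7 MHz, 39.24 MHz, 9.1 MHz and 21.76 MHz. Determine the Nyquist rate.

Highest-frequency component: 39.24 MHz.
Nyquist rate = 2 × 39.24 MHz = 78.48 MHz.

78.48 MHz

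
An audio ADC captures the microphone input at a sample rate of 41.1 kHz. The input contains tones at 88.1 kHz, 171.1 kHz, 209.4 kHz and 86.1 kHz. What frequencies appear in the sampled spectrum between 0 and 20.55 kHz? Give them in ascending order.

fs/2 = 20.55 kHz.
88.1 kHz mod fs = 5.9 kHz.
5.9 kHz ≤ fs/2 = 20.55 kHz, appears at 5.9 kHz.
171.1 kHz mod fs = 6.7 kHz.
6.7 kHz ≤ fs/2 = 20.55 kHz, appears at 6.7 kHz.
209.4 kHz mod fs = 3.9 kHz.
3.9 kHz ≤ fs/2 = 20.55 kHz, appears at 3.9 kHz.
86.1 kHz mod fs = 3.9 kHz.
3.9 kHz ≤ fs/2 = 20.55 kHz, appears at 3.9 kHz.
Distinct values: {3.9 kHz, 5.9 kHz, 6.7 kHz}.

3.9 kHz, 5.9 kHz, 6.7 kHz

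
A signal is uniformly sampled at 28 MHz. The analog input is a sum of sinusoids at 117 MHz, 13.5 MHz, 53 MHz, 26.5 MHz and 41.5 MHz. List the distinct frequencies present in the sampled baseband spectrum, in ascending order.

1.5 MHz, 3 MHz, 5 MHz, 13.5 MHz

fs/2 = 14 MHz.
117 MHz mod fs = 5 MHz.
5 MHz ≤ fs/2 = 14 MHz, appears at 5 MHz.
13.5 MHz ≤ fs/2 = 14 MHz, passes unchanged.
53 MHz mod fs = 25 MHz.
25 MHz > fs/2 = 14 MHz, folds to fs − 25 MHz = 3 MHz.
26.5 MHz > fs/2 = 14 MHz, folds to fs − 26.5 MHz = 1.5 MHz.
41.5 MHz mod fs = 13.5 MHz.
13.5 MHz ≤ fs/2 = 14 MHz, appears at 13.5 MHz.
Distinct values: {1.5 MHz, 3 MHz, 5 MHz, 13.5 MHz}.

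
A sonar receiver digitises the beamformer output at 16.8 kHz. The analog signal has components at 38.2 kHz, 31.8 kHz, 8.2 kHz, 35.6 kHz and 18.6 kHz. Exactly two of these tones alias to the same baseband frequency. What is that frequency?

1.8 kHz

fs/2 = 8.4 kHz.
38.2 kHz mod fs = 4.6 kHz.
4.6 kHz ≤ fs/2 = 8.4 kHz, appears at 4.6 kHz.
31.8 kHz mod fs = 15 kHz.
15 kHz > fs/2 = 8.4 kHz, folds to fs − 15 kHz = 1.8 kHz.
8.2 kHz ≤ fs/2 = 8.4 kHz, passes unchanged.
35.6 kHz mod fs = 2 kHz.
2 kHz ≤ fs/2 = 8.4 kHz, appears at 2 kHz.
18.6 kHz mod fs = 1.8 kHz.
1.8 kHz ≤ fs/2 = 8.4 kHz, appears at 1.8 kHz.
18.6 kHz and 31.8 kHz both map to 1.8 kHz.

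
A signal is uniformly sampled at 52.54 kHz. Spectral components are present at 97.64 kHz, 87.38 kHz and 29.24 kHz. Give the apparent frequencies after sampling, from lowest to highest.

fs/2 = 26.27 kHz.
97.64 kHz mod fs = 45.1 kHz.
45.1 kHz > fs/2 = 26.27 kHz, folds to fs − 45.1 kHz = 7.44 kHz.
87.38 kHz mod fs = 34.84 kHz.
34.84 kHz > fs/2 = 26.27 kHz, folds to fs − 34.84 kHz = 17.7 kHz.
29.24 kHz > fs/2 = 26.27 kHz, folds to fs − 29.24 kHz = 23.3 kHz.
Distinct values: {7.44 kHz, 17.7 kHz, 23.3 kHz}.

7.44 kHz, 17.7 kHz, 23.3 kHz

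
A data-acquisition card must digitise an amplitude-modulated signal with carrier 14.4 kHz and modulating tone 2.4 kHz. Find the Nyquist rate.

AM sidebands sit at fc ± fm = 12 kHz and 16.8 kHz.
Highest-frequency component: 16.8 kHz.
Nyquist rate = 2 × 16.8 kHz = 33.6 kHz.

33.6 kHz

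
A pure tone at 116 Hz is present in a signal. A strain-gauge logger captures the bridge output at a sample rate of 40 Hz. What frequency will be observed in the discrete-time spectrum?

4 Hz

116 Hz mod fs = 36 Hz.
36 Hz > fs/2 = 20 Hz, folds to fs − 36 Hz = 4 Hz.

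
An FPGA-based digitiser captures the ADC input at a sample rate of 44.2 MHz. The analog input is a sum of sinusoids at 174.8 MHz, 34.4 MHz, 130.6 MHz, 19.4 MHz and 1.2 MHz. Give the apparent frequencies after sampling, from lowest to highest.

1.2 MHz, 2 MHz, 9.8 MHz, 19.4 MHz

fs/2 = 22.1 MHz.
174.8 MHz mod fs = 42.2 MHz.
42.2 MHz > fs/2 = 22.1 MHz, folds to fs − 42.2 MHz = 2 MHz.
34.4 MHz > fs/2 = 22.1 MHz, folds to fs − 34.4 MHz = 9.8 MHz.
130.6 MHz mod fs = 42.2 MHz.
42.2 MHz > fs/2 = 22.1 MHz, folds to fs − 42.2 MHz = 2 MHz.
19.4 MHz ≤ fs/2 = 22.1 MHz, passes unchanged.
1.2 MHz ≤ fs/2 = 22.1 MHz, passes unchanged.
Distinct values: {1.2 MHz, 2 MHz, 9.8 MHz, 19.4 MHz}.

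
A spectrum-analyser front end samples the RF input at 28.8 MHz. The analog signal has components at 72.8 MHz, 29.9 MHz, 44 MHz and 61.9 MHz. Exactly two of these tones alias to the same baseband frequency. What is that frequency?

13.6 MHz

fs/2 = 14.4 MHz.
72.8 MHz mod fs = 15.2 MHz.
15.2 MHz > fs/2 = 14.4 MHz, folds to fs − 15.2 MHz = 13.6 MHz.
29.9 MHz mod fs = 1.1 MHz.
1.1 MHz ≤ fs/2 = 14.4 MHz, appears at 1.1 MHz.
44 MHz mod fs = 15.2 MHz.
15.2 MHz > fs/2 = 14.4 MHz, folds to fs − 15.2 MHz = 13.6 MHz.
61.9 MHz mod fs = 4.3 MHz.
4.3 MHz ≤ fs/2 = 14.4 MHz, appears at 4.3 MHz.
44 MHz and 72.8 MHz both map to 13.6 MHz.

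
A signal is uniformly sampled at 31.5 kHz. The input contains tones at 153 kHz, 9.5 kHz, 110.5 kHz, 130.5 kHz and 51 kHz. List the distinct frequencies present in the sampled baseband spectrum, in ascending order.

fs/2 = 15.75 kHz.
153 kHz mod fs = 27 kHz.
27 kHz > fs/2 = 15.75 kHz, folds to fs − 27 kHz = 4.5 kHz.
9.5 kHz ≤ fs/2 = 15.75 kHz, passes unchanged.
110.5 kHz mod fs = 16 kHz.
16 kHz > fs/2 = 15.75 kHz, folds to fs − 16 kHz = 15.5 kHz.
130.5 kHz mod fs = 4.5 kHz.
4.5 kHz ≤ fs/2 = 15.75 kHz, appears at 4.5 kHz.
51 kHz mod fs = 19.5 kHz.
19.5 kHz > fs/2 = 15.75 kHz, folds to fs − 19.5 kHz = 12 kHz.
Distinct values: {4.5 kHz, 9.5 kHz, 12 kHz, 15.5 kHz}.

4.5 kHz, 9.5 kHz, 12 kHz, 15.5 kHz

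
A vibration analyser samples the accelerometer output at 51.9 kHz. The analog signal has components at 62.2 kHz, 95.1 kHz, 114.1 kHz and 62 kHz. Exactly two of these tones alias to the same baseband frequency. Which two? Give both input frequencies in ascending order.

fs/2 = 25.95 kHz.
62.2 kHz mod fs = 10.3 kHz.
10.3 kHz ≤ fs/2 = 25.95 kHz, appears at 10.3 kHz.
95.1 kHz mod fs = 43.2 kHz.
43.2 kHz > fs/2 = 25.95 kHz, folds to fs − 43.2 kHz = 8.7 kHz.
114.1 kHz mod fs = 10.3 kHz.
10.3 kHz ≤ fs/2 = 25.95 kHz, appears at 10.3 kHz.
62 kHz mod fs = 10.1 kHz.
10.1 kHz ≤ fs/2 = 25.95 kHz, appears at 10.1 kHz.
62.2 kHz and 114.1 kHz both map to 10.3 kHz.

62.2 kHz, 114.1 kHz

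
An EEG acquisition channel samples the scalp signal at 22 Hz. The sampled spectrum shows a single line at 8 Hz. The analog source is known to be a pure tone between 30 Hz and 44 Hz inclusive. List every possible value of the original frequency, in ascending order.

Frequencies that alias to 8 Hz are k·fs ± 8 Hz for integer k ≥ 0.
k=0: 8 Hz.
k=1: 14 Hz, 30 Hz.
k=2: 36 Hz, 52 Hz.
k=3: 58 Hz, 74 Hz.
Within [30 Hz, 44 Hz]: 30 Hz, 36 Hz.

30 Hz, 36 Hz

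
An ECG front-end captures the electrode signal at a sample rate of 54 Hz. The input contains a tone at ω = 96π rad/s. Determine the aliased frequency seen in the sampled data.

ω = 96π rad/s → f = ω/(2π) = 48 Hz.
48 Hz > fs/2 = 27 Hz, folds to fs − 48 Hz = 6 Hz.

6 Hz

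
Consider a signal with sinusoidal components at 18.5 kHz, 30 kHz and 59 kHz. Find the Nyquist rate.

Highest-frequency component: 59 kHz.
Nyquist rate = 2 × 59 kHz = 118 kHz.

118 kHz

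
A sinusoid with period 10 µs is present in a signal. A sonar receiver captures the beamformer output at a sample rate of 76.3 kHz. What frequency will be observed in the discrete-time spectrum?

23.7 kHz

T = 10 µs → f = 1/T = 100 kHz.
100 kHz mod fs = 23.7 kHz.
23.7 kHz ≤ fs/2 = 38.15 kHz, appears at 23.7 kHz.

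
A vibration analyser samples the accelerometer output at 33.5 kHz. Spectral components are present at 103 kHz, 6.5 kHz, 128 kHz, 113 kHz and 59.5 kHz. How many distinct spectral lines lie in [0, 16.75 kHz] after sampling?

fs/2 = 16.75 kHz.
103 kHz mod fs = 2.5 kHz.
2.5 kHz ≤ fs/2 = 16.75 kHz, appears at 2.5 kHz.
6.5 kHz ≤ fs/2 = 16.75 kHz, passes unchanged.
128 kHz mod fs = 27.5 kHz.
27.5 kHz > fs/2 = 16.75 kHz, folds to fs − 27.5 kHz = 6 kHz.
113 kHz mod fs = 12.5 kHz.
12.5 kHz ≤ fs/2 = 16.75 kHz, appears at 12.5 kHz.
59.5 kHz mod fs = 26 kHz.
26 kHz > fs/2 = 16.75 kHz, folds to fs − 26 kHz = 7.5 kHz.
Distinct values: {2.5 kHz, 6 kHz, 6.5 kHz, 7.5 kHz, 12.5 kHz} → 5.

5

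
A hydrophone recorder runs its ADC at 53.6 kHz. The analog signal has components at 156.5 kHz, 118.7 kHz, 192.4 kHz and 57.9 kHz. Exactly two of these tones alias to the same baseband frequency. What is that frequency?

fs/2 = 26.8 kHz.
156.5 kHz mod fs = 49.3 kHz.
49.3 kHz > fs/2 = 26.8 kHz, folds to fs − 49.3 kHz = 4.3 kHz.
118.7 kHz mod fs = 11.5 kHz.
11.5 kHz ≤ fs/2 = 26.8 kHz, appears at 11.5 kHz.
192.4 kHz mod fs = 31.6 kHz.
31.6 kHz > fs/2 = 26.8 kHz, folds to fs − 31.6 kHz = 22 kHz.
57.9 kHz mod fs = 4.3 kHz.
4.3 kHz ≤ fs/2 = 26.8 kHz, appears at 4.3 kHz.
57.9 kHz and 156.5 kHz both map to 4.3 kHz.

4.3 kHz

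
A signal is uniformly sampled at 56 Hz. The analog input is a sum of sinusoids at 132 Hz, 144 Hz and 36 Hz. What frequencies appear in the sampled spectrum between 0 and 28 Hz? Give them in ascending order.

20 Hz, 24 Hz

fs/2 = 28 Hz.
132 Hz mod fs = 20 Hz.
20 Hz ≤ fs/2 = 28 Hz, appears at 20 Hz.
144 Hz mod fs = 32 Hz.
32 Hz > fs/2 = 28 Hz, folds to fs − 32 Hz = 24 Hz.
36 Hz > fs/2 = 28 Hz, folds to fs − 36 Hz = 20 Hz.
Distinct values: {20 Hz, 24 Hz}.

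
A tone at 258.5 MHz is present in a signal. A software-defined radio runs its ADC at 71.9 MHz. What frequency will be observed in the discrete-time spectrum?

29.1 MHz

258.5 MHz mod fs = 42.8 MHz.
42.8 MHz > fs/2 = 35.95 MHz, folds to fs − 42.8 MHz = 29.1 MHz.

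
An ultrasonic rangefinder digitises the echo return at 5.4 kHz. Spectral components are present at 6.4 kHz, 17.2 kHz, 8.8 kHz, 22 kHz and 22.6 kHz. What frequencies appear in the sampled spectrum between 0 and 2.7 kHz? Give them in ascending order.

0.4 kHz, 1 kHz, 2 kHz

fs/2 = 2.7 kHz.
6.4 kHz mod fs = 1 kHz.
1 kHz ≤ fs/2 = 2.7 kHz, appears at 1 kHz.
17.2 kHz mod fs = 1 kHz.
1 kHz ≤ fs/2 = 2.7 kHz, appears at 1 kHz.
8.8 kHz mod fs = 3.4 kHz.
3.4 kHz > fs/2 = 2.7 kHz, folds to fs − 3.4 kHz = 2 kHz.
22 kHz mod fs = 0.4 kHz.
0.4 kHz ≤ fs/2 = 2.7 kHz, appears at 0.4 kHz.
22.6 kHz mod fs = 1 kHz.
1 kHz ≤ fs/2 = 2.7 kHz, appears at 1 kHz.
Distinct values: {0.4 kHz, 1 kHz, 2 kHz}.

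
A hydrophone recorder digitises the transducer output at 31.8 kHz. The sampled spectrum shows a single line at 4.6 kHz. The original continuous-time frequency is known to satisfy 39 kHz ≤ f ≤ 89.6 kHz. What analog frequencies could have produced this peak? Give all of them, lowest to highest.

59 kHz, 68.2 kHz

Frequencies that alias to 4.6 kHz are k·fs ± 4.6 kHz for integer k ≥ 0.
k=0: 4.6 kHz.
k=1: 27.2 kHz, 36.4 kHz.
k=2: 59 kHz, 68.2 kHz.
k=3: 90.8 kHz, 100 kHz.
Within [39 kHz, 89.6 kHz]: 59 kHz, 68.2 kHz.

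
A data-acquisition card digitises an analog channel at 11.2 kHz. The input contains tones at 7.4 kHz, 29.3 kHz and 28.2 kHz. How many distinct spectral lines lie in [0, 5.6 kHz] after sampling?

3

fs/2 = 5.6 kHz.
7.4 kHz > fs/2 = 5.6 kHz, folds to fs − 7.4 kHz = 3.8 kHz.
29.3 kHz mod fs = 6.9 kHz.
6.9 kHz > fs/2 = 5.6 kHz, folds to fs − 6.9 kHz = 4.3 kHz.
28.2 kHz mod fs = 5.8 kHz.
5.8 kHz > fs/2 = 5.6 kHz, folds to fs − 5.8 kHz = 5.4 kHz.
Distinct values: {3.8 kHz, 4.3 kHz, 5.4 kHz} → 3.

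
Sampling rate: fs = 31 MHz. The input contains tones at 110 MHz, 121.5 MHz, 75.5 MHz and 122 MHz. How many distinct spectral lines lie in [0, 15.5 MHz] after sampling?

4

fs/2 = 15.5 MHz.
110 MHz mod fs = 17 MHz.
17 MHz > fs/2 = 15.5 MHz, folds to fs − 17 MHz = 14 MHz.
121.5 MHz mod fs = 28.5 MHz.
28.5 MHz > fs/2 = 15.5 MHz, folds to fs − 28.5 MHz = 2.5 MHz.
75.5 MHz mod fs = 13.5 MHz.
13.5 MHz ≤ fs/2 = 15.5 MHz, appears at 13.5 MHz.
122 MHz mod fs = 29 MHz.
29 MHz > fs/2 = 15.5 MHz, folds to fs − 29 MHz = 2 MHz.
Distinct values: {2 MHz, 2.5 MHz, 13.5 MHz, 14 MHz} → 4.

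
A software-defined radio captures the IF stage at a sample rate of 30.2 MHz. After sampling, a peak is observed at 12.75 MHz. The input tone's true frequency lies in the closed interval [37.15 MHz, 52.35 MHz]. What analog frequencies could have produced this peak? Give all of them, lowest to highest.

Frequencies that alias to 12.75 MHz are k·fs ± 12.75 MHz for integer k ≥ 0.
k=0: 12.75 MHz.
k=1: 17.45 MHz, 42.95 MHz.
k=2: 47.65 MHz, 73.15 MHz.
k=3: 77.85 MHz, 103.35 MHz.
Within [37.15 MHz, 52.35 MHz]: 42.95 MHz, 47.65 MHz.

42.95 MHz, 47.65 MHz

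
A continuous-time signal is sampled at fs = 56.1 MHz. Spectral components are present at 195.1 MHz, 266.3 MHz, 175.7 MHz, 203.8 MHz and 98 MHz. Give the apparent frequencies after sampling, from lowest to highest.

7.4 MHz, 14.2 MHz, 20.6 MHz, 26.8 MHz

fs/2 = 28.05 MHz.
195.1 MHz mod fs = 26.8 MHz.
26.8 MHz ≤ fs/2 = 28.05 MHz, appears at 26.8 MHz.
266.3 MHz mod fs = 41.9 MHz.
41.9 MHz > fs/2 = 28.05 MHz, folds to fs − 41.9 MHz = 14.2 MHz.
175.7 MHz mod fs = 7.4 MHz.
7.4 MHz ≤ fs/2 = 28.05 MHz, appears at 7.4 MHz.
203.8 MHz mod fs = 35.5 MHz.
35.5 MHz > fs/2 = 28.05 MHz, folds to fs − 35.5 MHz = 20.6 MHz.
98 MHz mod fs = 41.9 MHz.
41.9 MHz > fs/2 = 28.05 MHz, folds to fs − 41.9 MHz = 14.2 MHz.
Distinct values: {7.4 MHz, 14.2 MHz, 20.6 MHz, 26.8 MHz}.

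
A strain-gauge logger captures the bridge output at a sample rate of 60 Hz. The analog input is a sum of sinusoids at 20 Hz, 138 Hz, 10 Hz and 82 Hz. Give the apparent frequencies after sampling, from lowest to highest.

fs/2 = 30 Hz.
20 Hz ≤ fs/2 = 30 Hz, passes unchanged.
138 Hz mod fs = 18 Hz.
18 Hz ≤ fs/2 = 30 Hz, appears at 18 Hz.
10 Hz ≤ fs/2 = 30 Hz, passes unchanged.
82 Hz mod fs = 22 Hz.
22 Hz ≤ fs/2 = 30 Hz, appears at 22 Hz.
Distinct values: {10 Hz, 18 Hz, 20 Hz, 22 Hz}.

10 Hz, 18 Hz, 20 Hz, 22 Hz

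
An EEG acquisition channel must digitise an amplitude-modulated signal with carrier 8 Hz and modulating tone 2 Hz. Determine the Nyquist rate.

20 Hz

AM sidebands sit at fc ± fm = 6 Hz and 10 Hz.
Highest-frequency component: 10 Hz.
Nyquist rate = 2 × 10 Hz = 20 Hz.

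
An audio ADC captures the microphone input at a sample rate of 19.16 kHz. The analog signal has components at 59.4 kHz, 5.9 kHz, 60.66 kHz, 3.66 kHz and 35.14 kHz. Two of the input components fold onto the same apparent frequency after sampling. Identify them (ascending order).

35.14 kHz, 60.66 kHz

fs/2 = 9.58 kHz.
59.4 kHz mod fs = 1.92 kHz.
1.92 kHz ≤ fs/2 = 9.58 kHz, appears at 1.92 kHz.
5.9 kHz ≤ fs/2 = 9.58 kHz, passes unchanged.
60.66 kHz mod fs = 3.18 kHz.
3.18 kHz ≤ fs/2 = 9.58 kHz, appears at 3.18 kHz.
3.66 kHz ≤ fs/2 = 9.58 kHz, passes unchanged.
35.14 kHz mod fs = 15.98 kHz.
15.98 kHz > fs/2 = 9.58 kHz, folds to fs − 15.98 kHz = 3.18 kHz.
35.14 kHz and 60.66 kHz both map to 3.18 kHz.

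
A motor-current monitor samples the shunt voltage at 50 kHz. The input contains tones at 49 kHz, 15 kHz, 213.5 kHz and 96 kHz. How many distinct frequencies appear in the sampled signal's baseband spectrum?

4

fs/2 = 25 kHz.
49 kHz > fs/2 = 25 kHz, folds to fs − 49 kHz = 1 kHz.
15 kHz ≤ fs/2 = 25 kHz, passes unchanged.
213.5 kHz mod fs = 13.5 kHz.
13.5 kHz ≤ fs/2 = 25 kHz, appears at 13.5 kHz.
96 kHz mod fs = 46 kHz.
46 kHz > fs/2 = 25 kHz, folds to fs − 46 kHz = 4 kHz.
Distinct values: {1 kHz, 4 kHz, 13.5 kHz, 15 kHz} → 4.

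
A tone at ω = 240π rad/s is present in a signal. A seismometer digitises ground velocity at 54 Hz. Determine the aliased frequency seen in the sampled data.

12 Hz

ω = 240π rad/s → f = ω/(2π) = 120 Hz.
120 Hz mod fs = 12 Hz.
12 Hz ≤ fs/2 = 27 Hz, appears at 12 Hz.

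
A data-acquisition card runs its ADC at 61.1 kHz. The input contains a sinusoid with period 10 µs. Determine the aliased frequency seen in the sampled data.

T = 10 µs → f = 1/T = 100 kHz.
100 kHz mod fs = 38.9 kHz.
38.9 kHz > fs/2 = 30.55 kHz, folds to fs − 38.9 kHz = 22.2 kHz.

22.2 kHz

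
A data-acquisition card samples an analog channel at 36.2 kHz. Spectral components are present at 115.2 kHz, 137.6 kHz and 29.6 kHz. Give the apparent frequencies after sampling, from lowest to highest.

fs/2 = 18.1 kHz.
115.2 kHz mod fs = 6.6 kHz.
6.6 kHz ≤ fs/2 = 18.1 kHz, appears at 6.6 kHz.
137.6 kHz mod fs = 29 kHz.
29 kHz > fs/2 = 18.1 kHz, folds to fs − 29 kHz = 7.2 kHz.
29.6 kHz > fs/2 = 18.1 kHz, folds to fs − 29.6 kHz = 6.6 kHz.
Distinct values: {6.6 kHz, 7.2 kHz}.

6.6 kHz, 7.2 kHz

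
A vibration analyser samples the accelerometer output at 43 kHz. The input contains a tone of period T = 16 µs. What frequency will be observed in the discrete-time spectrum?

19.5 kHz

T = 16 µs → f = 1/T = 62.5 kHz.
62.5 kHz mod fs = 19.5 kHz.
19.5 kHz ≤ fs/2 = 21.5 kHz, appears at 19.5 kHz.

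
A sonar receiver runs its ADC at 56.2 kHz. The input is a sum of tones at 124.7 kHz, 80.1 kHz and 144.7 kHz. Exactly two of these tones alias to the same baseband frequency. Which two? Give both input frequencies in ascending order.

fs/2 = 28.1 kHz.
124.7 kHz mod fs = 12.3 kHz.
12.3 kHz ≤ fs/2 = 28.1 kHz, appears at 12.3 kHz.
80.1 kHz mod fs = 23.9 kHz.
23.9 kHz ≤ fs/2 = 28.1 kHz, appears at 23.9 kHz.
144.7 kHz mod fs = 32.3 kHz.
32.3 kHz > fs/2 = 28.1 kHz, folds to fs − 32.3 kHz = 23.9 kHz.
80.1 kHz and 144.7 kHz both map to 23.9 kHz.

80.1 kHz, 144.7 kHz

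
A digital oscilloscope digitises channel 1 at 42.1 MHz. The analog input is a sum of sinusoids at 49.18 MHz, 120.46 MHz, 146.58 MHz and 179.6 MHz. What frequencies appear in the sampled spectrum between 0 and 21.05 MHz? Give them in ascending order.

5.84 MHz, 7.08 MHz, 11.2 MHz, 20.28 MHz

fs/2 = 21.05 MHz.
49.18 MHz mod fs = 7.08 MHz.
7.08 MHz ≤ fs/2 = 21.05 MHz, appears at 7.08 MHz.
120.46 MHz mod fs = 36.26 MHz.
36.26 MHz > fs/2 = 21.05 MHz, folds to fs − 36.26 MHz = 5.84 MHz.
146.58 MHz mod fs = 20.28 MHz.
20.28 MHz ≤ fs/2 = 21.05 MHz, appears at 20.28 MHz.
179.6 MHz mod fs = 11.2 MHz.
11.2 MHz ≤ fs/2 = 21.05 MHz, appears at 11.2 MHz.
Distinct values: {5.84 MHz, 7.08 MHz, 11.2 MHz, 20.28 MHz}.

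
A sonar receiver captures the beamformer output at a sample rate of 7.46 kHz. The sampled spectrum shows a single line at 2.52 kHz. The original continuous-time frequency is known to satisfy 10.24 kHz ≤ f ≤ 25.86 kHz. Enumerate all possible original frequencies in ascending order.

Frequencies that alias to 2.52 kHz are k·fs ± 2.52 kHz for integer k ≥ 0.
k=0: 2.52 kHz.
k=1: 4.94 kHz, 9.98 kHz.
k=2: 12.4 kHz, 17.44 kHz.
k=3: 19.86 kHz, 24.9 kHz.
k=4: 27.32 kHz, 32.36 kHz.
Within [10.24 kHz, 25.86 kHz]: 12.4 kHz, 17.44 kHz, 19.86 kHz, 24.9 kHz.

12.4 kHz, 17.44 kHz, 19.86 kHz, 24.9 kHz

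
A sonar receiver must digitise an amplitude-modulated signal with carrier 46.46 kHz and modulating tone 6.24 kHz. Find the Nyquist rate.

105.4 kHz

AM sidebands sit at fc ± fm = 40.22 kHz and 52.7 kHz.
Highest-frequency component: 52.7 kHz.
Nyquist rate = 2 × 52.7 kHz = 105.4 kHz.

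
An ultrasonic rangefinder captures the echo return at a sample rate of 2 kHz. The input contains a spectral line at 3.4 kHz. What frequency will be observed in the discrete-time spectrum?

0.6 kHz

3.4 kHz mod fs = 1.4 kHz.
1.4 kHz > fs/2 = 1 kHz, folds to fs − 1.4 kHz = 0.6 kHz.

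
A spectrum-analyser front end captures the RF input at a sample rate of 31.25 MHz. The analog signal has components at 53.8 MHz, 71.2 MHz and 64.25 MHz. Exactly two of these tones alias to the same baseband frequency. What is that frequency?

fs/2 = 15.625 MHz.
53.8 MHz mod fs = 22.55 MHz.
22.55 MHz > fs/2 = 15.625 MHz, folds to fs − 22.55 MHz = 8.7 MHz.
71.2 MHz mod fs = 8.7 MHz.
8.7 MHz ≤ fs/2 = 15.625 MHz, appears at 8.7 MHz.
64.25 MHz mod fs = 1.75 MHz.
1.75 MHz ≤ fs/2 = 15.625 MHz, appears at 1.75 MHz.
53.8 MHz and 71.2 MHz both map to 8.7 MHz.

8.7 MHz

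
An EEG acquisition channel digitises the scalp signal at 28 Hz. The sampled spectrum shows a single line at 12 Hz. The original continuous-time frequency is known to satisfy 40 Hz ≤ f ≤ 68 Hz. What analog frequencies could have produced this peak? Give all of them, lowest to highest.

Frequencies that alias to 12 Hz are k·fs ± 12 Hz for integer k ≥ 0.
k=0: 12 Hz.
k=1: 16 Hz, 40 Hz.
k=2: 44 Hz, 68 Hz.
k=3: 72 Hz, 96 Hz.
Within [40 Hz, 68 Hz]: 40 Hz, 44 Hz, 68 Hz.

40 Hz, 44 Hz, 68 Hz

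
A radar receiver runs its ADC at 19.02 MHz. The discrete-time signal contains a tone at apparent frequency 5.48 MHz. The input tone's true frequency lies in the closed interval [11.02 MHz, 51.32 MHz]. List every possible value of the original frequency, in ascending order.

Frequencies that alias to 5.48 MHz are k·fs ± 5.48 MHz for integer k ≥ 0.
k=0: 5.48 MHz.
k=1: 13.54 MHz, 24.5 MHz.
k=2: 32.56 MHz, 43.52 MHz.
k=3: 51.58 MHz, 62.54 MHz.
Within [11.02 MHz, 51.32 MHz]: 13.54 MHz, 24.5 MHz, 32.56 MHz, 43.52 MHz.

13.54 MHz, 24.5 MHz, 32.56 MHz, 43.52 MHz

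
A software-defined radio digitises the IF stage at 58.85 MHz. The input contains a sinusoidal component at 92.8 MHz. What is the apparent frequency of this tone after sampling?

24.9 MHz

92.8 MHz mod fs = 33.95 MHz.
33.95 MHz > fs/2 = 29.425 MHz, folds to fs − 33.95 MHz = 24.9 MHz.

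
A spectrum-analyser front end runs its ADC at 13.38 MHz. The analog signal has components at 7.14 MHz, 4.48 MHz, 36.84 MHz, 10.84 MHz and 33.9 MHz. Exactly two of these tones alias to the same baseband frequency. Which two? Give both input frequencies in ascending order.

fs/2 = 6.69 MHz.
7.14 MHz > fs/2 = 6.69 MHz, folds to fs − 7.14 MHz = 6.24 MHz.
4.48 MHz ≤ fs/2 = 6.69 MHz, passes unchanged.
36.84 MHz mod fs = 10.08 MHz.
10.08 MHz > fs/2 = 6.69 MHz, folds to fs − 10.08 MHz = 3.3 MHz.
10.84 MHz > fs/2 = 6.69 MHz, folds to fs − 10.84 MHz = 2.54 MHz.
33.9 MHz mod fs = 7.14 MHz.
7.14 MHz > fs/2 = 6.69 MHz, folds to fs − 7.14 MHz = 6.24 MHz.
7.14 MHz and 33.9 MHz both map to 6.24 MHz.

7.14 MHz, 33.9 MHz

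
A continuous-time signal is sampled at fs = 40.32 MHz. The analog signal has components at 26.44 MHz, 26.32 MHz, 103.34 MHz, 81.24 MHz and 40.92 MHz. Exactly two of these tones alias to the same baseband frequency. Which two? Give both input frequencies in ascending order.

40.92 MHz, 81.24 MHz

fs/2 = 20.16 MHz.
26.44 MHz > fs/2 = 20.16 MHz, folds to fs − 26.44 MHz = 13.88 MHz.
26.32 MHz > fs/2 = 20.16 MHz, folds to fs − 26.32 MHz = 14 MHz.
103.34 MHz mod fs = 22.7 MHz.
22.7 MHz > fs/2 = 20.16 MHz, folds to fs − 22.7 MHz = 17.62 MHz.
81.24 MHz mod fs = 0.6 MHz.
0.6 MHz ≤ fs/2 = 20.16 MHz, appears at 0.6 MHz.
40.92 MHz mod fs = 0.6 MHz.
0.6 MHz ≤ fs/2 = 20.16 MHz, appears at 0.6 MHz.
40.92 MHz and 81.24 MHz both map to 0.6 MHz.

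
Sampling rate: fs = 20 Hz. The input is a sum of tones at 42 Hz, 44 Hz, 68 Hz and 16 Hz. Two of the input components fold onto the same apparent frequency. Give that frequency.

fs/2 = 10 Hz.
42 Hz mod fs = 2 Hz.
2 Hz ≤ fs/2 = 10 Hz, appears at 2 Hz.
44 Hz mod fs = 4 Hz.
4 Hz ≤ fs/2 = 10 Hz, appears at 4 Hz.
68 Hz mod fs = 8 Hz.
8 Hz ≤ fs/2 = 10 Hz, appears at 8 Hz.
16 Hz > fs/2 = 10 Hz, folds to fs − 16 Hz = 4 Hz.
16 Hz and 44 Hz both map to 4 Hz.

4 Hz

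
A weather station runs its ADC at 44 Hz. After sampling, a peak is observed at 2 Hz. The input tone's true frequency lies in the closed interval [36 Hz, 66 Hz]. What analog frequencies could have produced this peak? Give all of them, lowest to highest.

42 Hz, 46 Hz

Frequencies that alias to 2 Hz are k·fs ± 2 Hz for integer k ≥ 0.
k=0: 2 Hz.
k=1: 42 Hz, 46 Hz.
k=2: 86 Hz, 90 Hz.
Within [36 Hz, 66 Hz]: 42 Hz, 46 Hz.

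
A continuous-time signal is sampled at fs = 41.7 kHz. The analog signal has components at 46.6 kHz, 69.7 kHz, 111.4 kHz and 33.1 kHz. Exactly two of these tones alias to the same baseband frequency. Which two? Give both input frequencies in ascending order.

69.7 kHz, 111.4 kHz

fs/2 = 20.85 kHz.
46.6 kHz mod fs = 4.9 kHz.
4.9 kHz ≤ fs/2 = 20.85 kHz, appears at 4.9 kHz.
69.7 kHz mod fs = 28 kHz.
28 kHz > fs/2 = 20.85 kHz, folds to fs − 28 kHz = 13.7 kHz.
111.4 kHz mod fs = 28 kHz.
28 kHz > fs/2 = 20.85 kHz, folds to fs − 28 kHz = 13.7 kHz.
33.1 kHz > fs/2 = 20.85 kHz, folds to fs − 33.1 kHz = 8.6 kHz.
69.7 kHz and 111.4 kHz both map to 13.7 kHz.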